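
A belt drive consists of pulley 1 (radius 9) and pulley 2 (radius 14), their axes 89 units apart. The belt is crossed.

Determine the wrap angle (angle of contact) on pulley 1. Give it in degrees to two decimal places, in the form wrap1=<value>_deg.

crossed belt: β = asin((r1+r2)/C) = asin(23/89) = 14.9767°
wrap1 = wrap2 = π + 2β = 209.9535°

wrap1=209.95_deg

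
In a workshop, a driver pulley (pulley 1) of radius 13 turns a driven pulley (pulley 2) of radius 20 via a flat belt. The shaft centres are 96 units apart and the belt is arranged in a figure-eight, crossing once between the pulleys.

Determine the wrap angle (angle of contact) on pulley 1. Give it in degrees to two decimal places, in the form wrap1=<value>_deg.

wrap1=220.21_deg

crossed belt: β = asin((r1+r2)/C) = asin(33/96) = 20.1055°
wrap1 = wrap2 = π + 2β = 220.2110°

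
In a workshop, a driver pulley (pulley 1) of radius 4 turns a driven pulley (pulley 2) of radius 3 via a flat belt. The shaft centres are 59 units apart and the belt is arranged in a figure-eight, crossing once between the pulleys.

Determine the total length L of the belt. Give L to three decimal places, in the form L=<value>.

crossed belt: β = asin((r1+r2)/C) = asin(7/59) = 6.8139°
wrap1 = wrap2 = π + 2β = 193.6277°
tangent length = C·cosβ = 58.5833
L = (r1+r2)·wrap + 2·C·cosβ = 7·3.3794 + 2·58.5833 = 140.8226

L=140.823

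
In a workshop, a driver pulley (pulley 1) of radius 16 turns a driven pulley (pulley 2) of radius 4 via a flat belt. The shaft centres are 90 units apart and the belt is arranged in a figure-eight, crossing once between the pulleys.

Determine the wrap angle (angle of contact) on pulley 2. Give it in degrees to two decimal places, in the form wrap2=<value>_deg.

wrap2=205.68_deg

crossed belt: β = asin((r1+r2)/C) = asin(20/90) = 12.8396°
wrap1 = wrap2 = π + 2β = 205.6792°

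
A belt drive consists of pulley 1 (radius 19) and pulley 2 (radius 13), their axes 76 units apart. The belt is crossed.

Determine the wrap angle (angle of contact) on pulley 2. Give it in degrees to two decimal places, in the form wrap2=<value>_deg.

wrap2=229.80_deg

crossed belt: β = asin((r1+r2)/C) = asin(32/76) = 24.9011°
wrap1 = wrap2 = π + 2β = 229.8021°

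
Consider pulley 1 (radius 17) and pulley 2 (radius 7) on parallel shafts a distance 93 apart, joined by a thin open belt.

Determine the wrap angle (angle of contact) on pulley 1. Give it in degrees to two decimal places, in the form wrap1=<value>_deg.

wrap1=192.35_deg

open belt: β = asin((r2−r1)/C) = asin(-10/93) = -6.1728°
wrap1 = π − 2β = 192.3455°
wrap2 = π + 2β = 167.6545°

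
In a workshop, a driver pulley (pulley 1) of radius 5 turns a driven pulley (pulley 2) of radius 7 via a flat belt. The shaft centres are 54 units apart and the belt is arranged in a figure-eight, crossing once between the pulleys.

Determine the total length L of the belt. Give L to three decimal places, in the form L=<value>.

crossed belt: β = asin((r1+r2)/C) = asin(12/54) = 12.8396°
wrap1 = wrap2 = π + 2β = 205.6792°
tangent length = C·cosβ = 52.6498
L = (r1+r2)·wrap + 2·C·cosβ = 12·3.5898 + 2·52.6498 = 148.3769

L=148.377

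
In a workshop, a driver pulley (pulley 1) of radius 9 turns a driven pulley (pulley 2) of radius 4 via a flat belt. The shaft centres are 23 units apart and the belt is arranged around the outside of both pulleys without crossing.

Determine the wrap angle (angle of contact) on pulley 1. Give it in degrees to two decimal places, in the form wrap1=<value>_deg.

open belt: β = asin((r2−r1)/C) = asin(-5/23) = -12.5559°
wrap1 = π − 2β = 205.1117°
wrap2 = π + 2β = 154.8883°

wrap1=205.11_deg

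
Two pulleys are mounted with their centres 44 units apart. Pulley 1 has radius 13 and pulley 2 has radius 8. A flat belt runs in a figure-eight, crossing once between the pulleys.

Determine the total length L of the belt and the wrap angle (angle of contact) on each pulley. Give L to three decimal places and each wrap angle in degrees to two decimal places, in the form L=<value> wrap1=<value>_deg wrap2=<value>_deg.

L=164.201 wrap1=237.01_deg wrap2=237.01_deg

crossed belt: β = asin((r1+r2)/C) = asin(21/44) = 28.5074°
wrap1 = wrap2 = π + 2β = 237.0149°
tangent length = C·cosβ = 38.6652
L = (r1+r2)·wrap + 2·C·cosβ = 21·4.1367 + 2·38.6652 = 164.2009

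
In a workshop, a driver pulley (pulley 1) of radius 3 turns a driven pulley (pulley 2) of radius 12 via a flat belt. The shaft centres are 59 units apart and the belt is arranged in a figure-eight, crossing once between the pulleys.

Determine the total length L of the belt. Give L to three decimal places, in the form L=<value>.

L=168.958

crossed belt: β = asin((r1+r2)/C) = asin(15/59) = 14.7284°
wrap1 = wrap2 = π + 2β = 209.4568°
tangent length = C·cosβ = 57.0614
L = (r1+r2)·wrap + 2·C·cosβ = 15·3.6557 + 2·57.0614 = 168.9584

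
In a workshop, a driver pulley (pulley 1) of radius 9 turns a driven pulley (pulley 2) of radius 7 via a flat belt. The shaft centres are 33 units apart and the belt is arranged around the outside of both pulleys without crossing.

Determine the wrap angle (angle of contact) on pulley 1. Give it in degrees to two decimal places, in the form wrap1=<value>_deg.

wrap1=186.95_deg

open belt: β = asin((r2−r1)/C) = asin(-2/33) = -3.4746°
wrap1 = π − 2β = 186.9492°
wrap2 = π + 2β = 173.0508°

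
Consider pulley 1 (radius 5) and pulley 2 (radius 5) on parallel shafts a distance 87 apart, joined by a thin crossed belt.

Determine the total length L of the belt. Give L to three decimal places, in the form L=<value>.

L=206.567

crossed belt: β = asin((r1+r2)/C) = asin(10/87) = 6.6003°
wrap1 = wrap2 = π + 2β = 193.2006°
tangent length = C·cosβ = 86.4234
L = (r1+r2)·wrap + 2·C·cosβ = 10·3.3720 + 2·86.4234 = 206.5666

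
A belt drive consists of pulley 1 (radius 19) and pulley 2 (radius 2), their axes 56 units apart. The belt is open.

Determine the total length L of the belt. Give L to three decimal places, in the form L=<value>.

L=183.175

open belt: β = asin((r2−r1)/C) = asin(-17/56) = -17.6722°
wrap1 = π − 2β = 215.3445°
wrap2 = π + 2β = 144.6555°
tangent length = C·cosβ = 53.3573
L = r1·wrap1 + r2·wrap2 + 2·C·cosβ = 19·3.7585 + 2·2.5247 + 2·53.3573 = 183.1749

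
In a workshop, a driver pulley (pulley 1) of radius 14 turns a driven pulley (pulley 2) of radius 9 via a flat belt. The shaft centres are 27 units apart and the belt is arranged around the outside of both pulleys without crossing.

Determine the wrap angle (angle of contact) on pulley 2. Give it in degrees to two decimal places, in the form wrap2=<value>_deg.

wrap2=158.66_deg

open belt: β = asin((r2−r1)/C) = asin(-5/27) = -10.6719°
wrap1 = π − 2β = 201.3439°
wrap2 = π + 2β = 158.6561°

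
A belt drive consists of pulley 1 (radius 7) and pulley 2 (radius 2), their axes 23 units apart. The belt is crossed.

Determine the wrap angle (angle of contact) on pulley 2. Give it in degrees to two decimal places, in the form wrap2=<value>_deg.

crossed belt: β = asin((r1+r2)/C) = asin(9/23) = 23.0357°
wrap1 = wrap2 = π + 2β = 226.0714°

wrap2=226.07_deg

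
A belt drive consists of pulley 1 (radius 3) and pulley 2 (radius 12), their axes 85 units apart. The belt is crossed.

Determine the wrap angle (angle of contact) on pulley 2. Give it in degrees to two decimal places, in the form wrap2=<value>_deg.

crossed belt: β = asin((r1+r2)/C) = asin(15/85) = 10.1642°
wrap1 = wrap2 = π + 2β = 200.3285°

wrap2=200.33_deg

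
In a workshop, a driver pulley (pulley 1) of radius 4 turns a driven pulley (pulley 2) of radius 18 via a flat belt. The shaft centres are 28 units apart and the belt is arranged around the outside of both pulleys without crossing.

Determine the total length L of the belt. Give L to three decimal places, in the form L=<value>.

open belt: β = asin((r2−r1)/C) = asin(14/28) = 30.0000°
wrap1 = π − 2β = 120.0000°
wrap2 = π + 2β = 240.0000°
tangent length = C·cosβ = 24.2487
L = r1·wrap1 + r2·wrap2 + 2·C·cosβ = 4·2.0944 + 18·4.1888 + 2·24.2487 = 132.2732

L=132.273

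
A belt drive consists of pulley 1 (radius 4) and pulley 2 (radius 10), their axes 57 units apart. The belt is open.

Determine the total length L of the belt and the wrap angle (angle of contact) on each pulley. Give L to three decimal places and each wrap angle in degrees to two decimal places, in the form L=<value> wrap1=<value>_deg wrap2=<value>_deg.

open belt: β = asin((r2−r1)/C) = asin(6/57) = 6.0423°
wrap1 = π − 2β = 167.9153°
wrap2 = π + 2β = 192.0847°
tangent length = C·cosβ = 56.6833
L = r1·wrap1 + r2·wrap2 + 2·C·cosβ = 4·2.9307 + 10·3.3525 + 2·56.6833 = 158.6145

L=158.614 wrap1=167.92_deg wrap2=192.08_deg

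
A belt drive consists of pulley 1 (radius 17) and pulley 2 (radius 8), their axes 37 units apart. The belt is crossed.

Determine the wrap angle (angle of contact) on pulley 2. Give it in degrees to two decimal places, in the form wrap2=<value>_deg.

crossed belt: β = asin((r1+r2)/C) = asin(25/37) = 42.5066°
wrap1 = wrap2 = π + 2β = 265.0133°

wrap2=265.01_deg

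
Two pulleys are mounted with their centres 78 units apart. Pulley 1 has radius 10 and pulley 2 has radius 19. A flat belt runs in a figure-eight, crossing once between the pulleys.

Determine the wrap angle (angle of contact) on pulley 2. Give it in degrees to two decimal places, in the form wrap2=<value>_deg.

crossed belt: β = asin((r1+r2)/C) = asin(29/78) = 21.8264°
wrap1 = wrap2 = π + 2β = 223.6527°

wrap2=223.65_deg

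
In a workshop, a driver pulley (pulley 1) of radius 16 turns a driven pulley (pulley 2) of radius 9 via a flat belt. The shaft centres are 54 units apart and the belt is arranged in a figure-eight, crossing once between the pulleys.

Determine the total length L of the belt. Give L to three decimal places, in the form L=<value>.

crossed belt: β = asin((r1+r2)/C) = asin(25/54) = 27.5785°
wrap1 = wrap2 = π + 2β = 235.1569°
tangent length = C·cosβ = 47.8644
L = (r1+r2)·wrap + 2·C·cosβ = 25·4.1043 + 2·47.8644 = 198.3354

L=198.335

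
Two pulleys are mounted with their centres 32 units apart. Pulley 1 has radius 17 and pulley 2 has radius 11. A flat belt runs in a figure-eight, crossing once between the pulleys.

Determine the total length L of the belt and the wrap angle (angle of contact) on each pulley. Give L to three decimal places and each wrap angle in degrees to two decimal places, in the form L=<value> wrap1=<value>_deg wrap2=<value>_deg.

crossed belt: β = asin((r1+r2)/C) = asin(28/32) = 61.0450°
wrap1 = wrap2 = π + 2β = 302.0900°
tangent length = C·cosβ = 15.4919
L = (r1+r2)·wrap + 2·C·cosβ = 28·5.2725 + 2·15.4919 = 178.6129

L=178.613 wrap1=302.09_deg wrap2=302.09_deg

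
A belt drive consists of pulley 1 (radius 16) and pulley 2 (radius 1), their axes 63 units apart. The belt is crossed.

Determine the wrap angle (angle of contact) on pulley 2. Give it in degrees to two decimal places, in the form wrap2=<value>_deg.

crossed belt: β = asin((r1+r2)/C) = asin(17/63) = 15.6548°
wrap1 = wrap2 = π + 2β = 211.3096°

wrap2=211.31_deg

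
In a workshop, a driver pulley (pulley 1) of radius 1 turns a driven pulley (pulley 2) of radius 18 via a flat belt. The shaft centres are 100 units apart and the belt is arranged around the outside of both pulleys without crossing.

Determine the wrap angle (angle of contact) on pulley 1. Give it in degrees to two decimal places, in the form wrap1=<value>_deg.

open belt: β = asin((r2−r1)/C) = asin(17/100) = 9.7878°
wrap1 = π − 2β = 160.4244°
wrap2 = π + 2β = 199.5756°

wrap1=160.42_deg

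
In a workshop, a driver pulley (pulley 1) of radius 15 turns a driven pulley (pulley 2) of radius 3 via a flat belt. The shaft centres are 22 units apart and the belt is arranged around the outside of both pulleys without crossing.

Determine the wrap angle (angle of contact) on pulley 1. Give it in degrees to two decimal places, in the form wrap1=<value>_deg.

open belt: β = asin((r2−r1)/C) = asin(-12/22) = -33.0557°
wrap1 = π − 2β = 246.1115°
wrap2 = π + 2β = 113.8885°

wrap1=246.11_deg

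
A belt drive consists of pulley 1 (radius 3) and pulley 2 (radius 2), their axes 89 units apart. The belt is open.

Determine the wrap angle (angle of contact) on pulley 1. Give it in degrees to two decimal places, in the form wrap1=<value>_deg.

open belt: β = asin((r2−r1)/C) = asin(-1/89) = -0.6438°
wrap1 = π − 2β = 181.2876°
wrap2 = π + 2β = 178.7124°

wrap1=181.29_deg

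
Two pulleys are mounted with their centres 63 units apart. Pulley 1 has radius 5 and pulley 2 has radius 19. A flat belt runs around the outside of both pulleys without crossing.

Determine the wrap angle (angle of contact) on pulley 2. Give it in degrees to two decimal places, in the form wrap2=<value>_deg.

wrap2=205.68_deg

open belt: β = asin((r2−r1)/C) = asin(14/63) = 12.8396°
wrap1 = π − 2β = 154.3208°
wrap2 = π + 2β = 205.6792°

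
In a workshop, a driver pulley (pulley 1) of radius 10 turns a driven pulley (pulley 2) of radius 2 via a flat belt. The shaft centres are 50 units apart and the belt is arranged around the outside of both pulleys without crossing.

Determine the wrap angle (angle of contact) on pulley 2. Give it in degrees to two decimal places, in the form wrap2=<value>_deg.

open belt: β = asin((r2−r1)/C) = asin(-8/50) = -9.2069°
wrap1 = π − 2β = 198.4138°
wrap2 = π + 2β = 161.5862°

wrap2=161.59_deg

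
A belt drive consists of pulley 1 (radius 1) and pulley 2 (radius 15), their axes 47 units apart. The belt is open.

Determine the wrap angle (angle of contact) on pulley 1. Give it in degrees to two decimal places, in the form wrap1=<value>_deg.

open belt: β = asin((r2−r1)/C) = asin(14/47) = 17.3299°
wrap1 = π − 2β = 145.3403°
wrap2 = π + 2β = 214.6597°

wrap1=145.34_deg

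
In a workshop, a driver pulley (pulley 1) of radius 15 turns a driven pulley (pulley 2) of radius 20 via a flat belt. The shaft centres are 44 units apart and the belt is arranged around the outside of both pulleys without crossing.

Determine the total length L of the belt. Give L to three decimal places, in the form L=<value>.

L=198.525

open belt: β = asin((r2−r1)/C) = asin(5/44) = 6.5250°
wrap1 = π − 2β = 166.9500°
wrap2 = π + 2β = 193.0500°
tangent length = C·cosβ = 43.7150
L = r1·wrap1 + r2·wrap2 + 2·C·cosβ = 15·2.9138 + 20·3.3694 + 2·43.7150 = 198.5245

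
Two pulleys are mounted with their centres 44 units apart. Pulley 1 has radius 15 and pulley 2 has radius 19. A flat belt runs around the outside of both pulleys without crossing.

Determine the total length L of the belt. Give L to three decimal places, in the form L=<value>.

open belt: β = asin((r2−r1)/C) = asin(4/44) = 5.2159°
wrap1 = π − 2β = 169.5682°
wrap2 = π + 2β = 190.4318°
tangent length = C·cosβ = 43.8178
L = r1·wrap1 + r2·wrap2 + 2·C·cosβ = 15·2.9595 + 19·3.3237 + 2·43.8178 = 195.1780

L=195.178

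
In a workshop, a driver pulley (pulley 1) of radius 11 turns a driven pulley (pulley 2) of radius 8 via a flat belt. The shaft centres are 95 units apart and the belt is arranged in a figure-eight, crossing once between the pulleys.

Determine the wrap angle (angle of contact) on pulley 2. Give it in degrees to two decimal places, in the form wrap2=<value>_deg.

wrap2=203.07_deg

crossed belt: β = asin((r1+r2)/C) = asin(19/95) = 11.5370°
wrap1 = wrap2 = π + 2β = 203.0739°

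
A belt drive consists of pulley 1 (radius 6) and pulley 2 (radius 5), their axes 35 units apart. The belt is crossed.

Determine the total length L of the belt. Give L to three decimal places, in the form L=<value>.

crossed belt: β = asin((r1+r2)/C) = asin(11/35) = 18.3177°
wrap1 = wrap2 = π + 2β = 216.6354°
tangent length = C·cosβ = 33.2265
L = (r1+r2)·wrap + 2·C·cosβ = 11·3.7810 + 2·33.2265 = 108.0440

L=108.044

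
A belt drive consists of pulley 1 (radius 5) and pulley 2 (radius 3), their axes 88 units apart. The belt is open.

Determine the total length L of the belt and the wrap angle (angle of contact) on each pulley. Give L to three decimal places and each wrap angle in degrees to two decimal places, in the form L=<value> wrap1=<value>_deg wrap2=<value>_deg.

open belt: β = asin((r2−r1)/C) = asin(-2/88) = -1.3023°
wrap1 = π − 2β = 182.6046°
wrap2 = π + 2β = 177.3954°
tangent length = C·cosβ = 87.9773
L = r1·wrap1 + r2·wrap2 + 2·C·cosβ = 5·3.1871 + 3·3.0961 + 2·87.9773 = 201.1782

L=201.178 wrap1=182.60_deg wrap2=177.40_deg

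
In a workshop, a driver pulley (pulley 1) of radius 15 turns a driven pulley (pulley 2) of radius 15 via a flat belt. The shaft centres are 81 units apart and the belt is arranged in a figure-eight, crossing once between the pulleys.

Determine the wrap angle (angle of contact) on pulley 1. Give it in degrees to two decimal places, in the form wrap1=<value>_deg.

crossed belt: β = asin((r1+r2)/C) = asin(30/81) = 21.7385°
wrap1 = wrap2 = π + 2β = 223.4769°

wrap1=223.48_deg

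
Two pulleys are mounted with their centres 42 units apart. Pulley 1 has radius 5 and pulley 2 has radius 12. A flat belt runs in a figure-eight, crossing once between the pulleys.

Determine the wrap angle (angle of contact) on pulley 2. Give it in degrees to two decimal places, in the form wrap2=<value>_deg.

wrap2=227.75_deg

crossed belt: β = asin((r1+r2)/C) = asin(17/42) = 23.8762°
wrap1 = wrap2 = π + 2β = 227.7524°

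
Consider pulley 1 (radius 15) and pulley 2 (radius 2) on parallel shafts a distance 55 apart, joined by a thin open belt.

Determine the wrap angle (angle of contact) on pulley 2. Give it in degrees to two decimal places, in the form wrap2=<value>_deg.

wrap2=152.66_deg

open belt: β = asin((r2−r1)/C) = asin(-13/55) = -13.6720°
wrap1 = π − 2β = 207.3440°
wrap2 = π + 2β = 152.6560°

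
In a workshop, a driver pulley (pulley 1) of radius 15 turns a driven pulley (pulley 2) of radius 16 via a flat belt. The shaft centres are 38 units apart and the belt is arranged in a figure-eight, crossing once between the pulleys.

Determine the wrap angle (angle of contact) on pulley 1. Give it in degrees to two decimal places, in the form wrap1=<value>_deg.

wrap1=289.33_deg

crossed belt: β = asin((r1+r2)/C) = asin(31/38) = 54.6655°
wrap1 = wrap2 = π + 2β = 289.3310°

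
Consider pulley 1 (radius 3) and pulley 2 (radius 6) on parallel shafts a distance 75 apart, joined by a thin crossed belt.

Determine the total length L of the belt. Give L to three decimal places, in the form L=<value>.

L=179.356

crossed belt: β = asin((r1+r2)/C) = asin(9/75) = 6.8921°
wrap1 = wrap2 = π + 2β = 193.7842°
tangent length = C·cosβ = 74.4580
L = (r1+r2)·wrap + 2·C·cosβ = 9·3.3822 + 2·74.4580 = 179.3556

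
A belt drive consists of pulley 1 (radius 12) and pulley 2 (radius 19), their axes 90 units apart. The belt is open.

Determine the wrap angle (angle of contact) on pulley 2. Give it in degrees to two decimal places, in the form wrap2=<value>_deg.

wrap2=188.92_deg

open belt: β = asin((r2−r1)/C) = asin(7/90) = 4.4608°
wrap1 = π − 2β = 171.0783°
wrap2 = π + 2β = 188.9217°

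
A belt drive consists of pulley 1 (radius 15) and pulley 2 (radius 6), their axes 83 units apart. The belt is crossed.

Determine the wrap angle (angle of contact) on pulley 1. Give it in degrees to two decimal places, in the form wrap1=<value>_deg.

wrap1=209.31_deg

crossed belt: β = asin((r1+r2)/C) = asin(21/83) = 14.6558°
wrap1 = wrap2 = π + 2β = 209.3116°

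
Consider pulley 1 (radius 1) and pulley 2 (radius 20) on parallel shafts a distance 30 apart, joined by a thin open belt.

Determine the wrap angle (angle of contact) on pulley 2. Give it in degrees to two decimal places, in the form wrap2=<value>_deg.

wrap2=258.59_deg

open belt: β = asin((r2−r1)/C) = asin(19/30) = 39.2965°
wrap1 = π − 2β = 101.4070°
wrap2 = π + 2β = 258.5930°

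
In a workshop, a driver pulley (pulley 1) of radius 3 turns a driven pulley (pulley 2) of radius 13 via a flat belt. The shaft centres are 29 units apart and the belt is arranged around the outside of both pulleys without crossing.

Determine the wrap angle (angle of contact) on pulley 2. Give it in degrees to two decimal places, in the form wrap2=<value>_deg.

open belt: β = asin((r2−r1)/C) = asin(10/29) = 20.1713°
wrap1 = π − 2β = 139.6575°
wrap2 = π + 2β = 220.3425°

wrap2=220.34_deg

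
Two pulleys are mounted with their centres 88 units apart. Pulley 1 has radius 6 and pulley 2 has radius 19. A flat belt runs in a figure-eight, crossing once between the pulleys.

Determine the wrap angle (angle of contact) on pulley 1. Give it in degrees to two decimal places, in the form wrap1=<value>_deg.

crossed belt: β = asin((r1+r2)/C) = asin(25/88) = 16.5045°
wrap1 = wrap2 = π + 2β = 213.0090°

wrap1=213.01_deg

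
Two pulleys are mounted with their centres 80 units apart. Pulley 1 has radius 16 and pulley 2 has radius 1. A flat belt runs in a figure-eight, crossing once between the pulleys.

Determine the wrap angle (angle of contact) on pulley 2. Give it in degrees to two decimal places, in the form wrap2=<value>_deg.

wrap2=204.54_deg

crossed belt: β = asin((r1+r2)/C) = asin(17/80) = 12.2689°
wrap1 = wrap2 = π + 2β = 204.5378°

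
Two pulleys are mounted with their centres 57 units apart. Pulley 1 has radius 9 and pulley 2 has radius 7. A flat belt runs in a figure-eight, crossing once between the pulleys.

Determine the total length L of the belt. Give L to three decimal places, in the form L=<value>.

crossed belt: β = asin((r1+r2)/C) = asin(16/57) = 16.3021°
wrap1 = wrap2 = π + 2β = 212.6042°
tangent length = C·cosβ = 54.7083
L = (r1+r2)·wrap + 2·C·cosβ = 16·3.7106 + 2·54.7083 = 168.7869

L=168.787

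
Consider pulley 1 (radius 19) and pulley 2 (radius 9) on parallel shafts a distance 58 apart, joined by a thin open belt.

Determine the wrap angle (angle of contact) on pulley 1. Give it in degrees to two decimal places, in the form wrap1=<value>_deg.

wrap1=199.86_deg

open belt: β = asin((r2−r1)/C) = asin(-10/58) = -9.9282°
wrap1 = π − 2β = 199.8564°
wrap2 = π + 2β = 160.1436°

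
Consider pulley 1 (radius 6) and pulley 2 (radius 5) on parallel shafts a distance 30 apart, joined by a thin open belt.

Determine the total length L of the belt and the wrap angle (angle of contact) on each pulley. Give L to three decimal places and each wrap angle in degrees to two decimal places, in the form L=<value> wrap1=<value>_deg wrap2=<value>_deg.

open belt: β = asin((r2−r1)/C) = asin(-1/30) = -1.9102°
wrap1 = π − 2β = 183.8204°
wrap2 = π + 2β = 176.1796°
tangent length = C·cosβ = 29.9833
L = r1·wrap1 + r2·wrap2 + 2·C·cosβ = 6·3.2083 + 5·3.0749 + 2·29.9833 = 94.5909

L=94.591 wrap1=183.82_deg wrap2=176.18_deg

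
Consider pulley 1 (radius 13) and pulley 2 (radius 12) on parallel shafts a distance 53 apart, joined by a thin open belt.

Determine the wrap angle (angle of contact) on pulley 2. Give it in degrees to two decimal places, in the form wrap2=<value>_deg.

open belt: β = asin((r2−r1)/C) = asin(-1/53) = -1.0811°
wrap1 = π − 2β = 182.1622°
wrap2 = π + 2β = 177.8378°

wrap2=177.84_deg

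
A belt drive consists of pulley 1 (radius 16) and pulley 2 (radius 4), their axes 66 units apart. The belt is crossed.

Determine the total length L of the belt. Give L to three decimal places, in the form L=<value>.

L=200.940

crossed belt: β = asin((r1+r2)/C) = asin(20/66) = 17.6397°
wrap1 = wrap2 = π + 2β = 215.2794°
tangent length = C·cosβ = 62.8967
L = (r1+r2)·wrap + 2·C·cosβ = 20·3.7573 + 2·62.8967 = 200.9402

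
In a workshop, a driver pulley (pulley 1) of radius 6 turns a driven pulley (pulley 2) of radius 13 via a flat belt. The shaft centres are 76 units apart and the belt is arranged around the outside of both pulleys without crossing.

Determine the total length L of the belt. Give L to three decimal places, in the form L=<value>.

L=212.335

open belt: β = asin((r2−r1)/C) = asin(7/76) = 5.2847°
wrap1 = π − 2β = 169.4305°
wrap2 = π + 2β = 190.5695°
tangent length = C·cosβ = 75.6769
L = r1·wrap1 + r2·wrap2 + 2·C·cosβ = 6·2.9571 + 13·3.3261 + 2·75.6769 = 212.3355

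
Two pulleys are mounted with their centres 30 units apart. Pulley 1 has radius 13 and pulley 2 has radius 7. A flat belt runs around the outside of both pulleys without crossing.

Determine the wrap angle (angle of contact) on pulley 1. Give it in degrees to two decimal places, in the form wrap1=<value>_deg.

open belt: β = asin((r2−r1)/C) = asin(-6/30) = -11.5370°
wrap1 = π − 2β = 203.0739°
wrap2 = π + 2β = 156.9261°

wrap1=203.07_deg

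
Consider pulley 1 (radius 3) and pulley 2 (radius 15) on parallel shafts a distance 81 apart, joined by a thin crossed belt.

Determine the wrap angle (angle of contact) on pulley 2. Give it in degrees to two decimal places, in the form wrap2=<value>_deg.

wrap2=205.68_deg

crossed belt: β = asin((r1+r2)/C) = asin(18/81) = 12.8396°
wrap1 = wrap2 = π + 2β = 205.6792°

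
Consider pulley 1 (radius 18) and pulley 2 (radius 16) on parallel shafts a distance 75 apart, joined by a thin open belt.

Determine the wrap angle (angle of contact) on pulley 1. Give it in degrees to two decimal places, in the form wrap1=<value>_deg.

open belt: β = asin((r2−r1)/C) = asin(-2/75) = -1.5281°
wrap1 = π − 2β = 183.0561°
wrap2 = π + 2β = 176.9439°

wrap1=183.06_deg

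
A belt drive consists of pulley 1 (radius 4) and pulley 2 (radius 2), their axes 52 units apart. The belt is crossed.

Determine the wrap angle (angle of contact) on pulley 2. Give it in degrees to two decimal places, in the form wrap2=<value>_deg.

crossed belt: β = asin((r1+r2)/C) = asin(6/52) = 6.6258°
wrap1 = wrap2 = π + 2β = 193.2516°

wrap2=193.25_deg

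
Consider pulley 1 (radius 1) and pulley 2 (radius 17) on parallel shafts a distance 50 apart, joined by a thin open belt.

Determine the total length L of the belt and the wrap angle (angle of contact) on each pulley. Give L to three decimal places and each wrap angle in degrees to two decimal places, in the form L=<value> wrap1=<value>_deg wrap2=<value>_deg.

open belt: β = asin((r2−r1)/C) = asin(16/50) = 18.6629°
wrap1 = π − 2β = 142.6742°
wrap2 = π + 2β = 217.3258°
tangent length = C·cosβ = 47.3709
L = r1·wrap1 + r2·wrap2 + 2·C·cosβ = 1·2.4901 + 17·3.7931 + 2·47.3709 = 161.7138

L=161.714 wrap1=142.67_deg wrap2=217.33_deg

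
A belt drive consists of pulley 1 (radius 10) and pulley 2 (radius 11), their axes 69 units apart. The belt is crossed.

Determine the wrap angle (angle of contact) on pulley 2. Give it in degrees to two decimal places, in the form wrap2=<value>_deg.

crossed belt: β = asin((r1+r2)/C) = asin(21/69) = 17.7189°
wrap1 = wrap2 = π + 2β = 215.4379°

wrap2=215.44_deg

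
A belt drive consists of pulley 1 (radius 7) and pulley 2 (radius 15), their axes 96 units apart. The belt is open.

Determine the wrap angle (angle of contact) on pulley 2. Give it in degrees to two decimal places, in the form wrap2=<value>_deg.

wrap2=189.56_deg

open belt: β = asin((r2−r1)/C) = asin(8/96) = 4.7802°
wrap1 = π − 2β = 170.4396°
wrap2 = π + 2β = 189.5604°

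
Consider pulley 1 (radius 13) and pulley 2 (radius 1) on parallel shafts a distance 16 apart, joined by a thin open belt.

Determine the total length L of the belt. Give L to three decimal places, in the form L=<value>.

L=85.502

open belt: β = asin((r2−r1)/C) = asin(-12/16) = -48.5904°
wrap1 = π − 2β = 277.1808°
wrap2 = π + 2β = 82.8192°
tangent length = C·cosβ = 10.5830
L = r1·wrap1 + r2·wrap2 + 2·C·cosβ = 13·4.8377 + 1·1.4455 + 2·10.5830 = 85.5018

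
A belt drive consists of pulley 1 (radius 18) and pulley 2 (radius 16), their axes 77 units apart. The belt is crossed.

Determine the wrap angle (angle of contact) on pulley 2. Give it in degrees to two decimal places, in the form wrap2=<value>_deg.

crossed belt: β = asin((r1+r2)/C) = asin(34/77) = 26.2034°
wrap1 = wrap2 = π + 2β = 232.4067°

wrap2=232.41_deg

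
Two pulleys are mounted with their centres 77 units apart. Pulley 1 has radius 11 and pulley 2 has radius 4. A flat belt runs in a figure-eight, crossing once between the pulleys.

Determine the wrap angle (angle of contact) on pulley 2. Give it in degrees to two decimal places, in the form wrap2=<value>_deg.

wrap2=202.47_deg

crossed belt: β = asin((r1+r2)/C) = asin(15/77) = 11.2333°
wrap1 = wrap2 = π + 2β = 202.4667°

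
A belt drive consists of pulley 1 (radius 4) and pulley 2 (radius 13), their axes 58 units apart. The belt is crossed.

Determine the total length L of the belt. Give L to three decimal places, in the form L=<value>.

L=174.426

crossed belt: β = asin((r1+r2)/C) = asin(17/58) = 17.0438°
wrap1 = wrap2 = π + 2β = 214.0877°
tangent length = C·cosβ = 55.4527
L = (r1+r2)·wrap + 2·C·cosβ = 17·3.7365 + 2·55.4527 = 174.4265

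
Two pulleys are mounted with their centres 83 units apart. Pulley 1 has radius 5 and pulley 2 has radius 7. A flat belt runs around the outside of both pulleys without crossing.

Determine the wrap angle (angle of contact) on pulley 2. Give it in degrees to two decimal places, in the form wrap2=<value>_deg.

wrap2=182.76_deg

open belt: β = asin((r2−r1)/C) = asin(2/83) = 1.3808°
wrap1 = π − 2β = 177.2385°
wrap2 = π + 2β = 182.7615°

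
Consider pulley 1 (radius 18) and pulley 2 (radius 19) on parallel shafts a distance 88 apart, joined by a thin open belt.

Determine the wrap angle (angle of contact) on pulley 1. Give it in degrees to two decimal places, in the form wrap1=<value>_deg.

open belt: β = asin((r2−r1)/C) = asin(1/88) = 0.6511°
wrap1 = π − 2β = 178.6978°
wrap2 = π + 2β = 181.3022°

wrap1=178.70_deg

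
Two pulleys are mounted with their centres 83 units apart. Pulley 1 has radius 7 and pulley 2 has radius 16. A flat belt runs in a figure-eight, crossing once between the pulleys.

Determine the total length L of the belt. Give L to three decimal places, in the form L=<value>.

L=244.672

crossed belt: β = asin((r1+r2)/C) = asin(23/83) = 16.0877°
wrap1 = wrap2 = π + 2β = 212.1754°
tangent length = C·cosβ = 79.7496
L = (r1+r2)·wrap + 2·C·cosβ = 23·3.7032 + 2·79.7496 = 244.6719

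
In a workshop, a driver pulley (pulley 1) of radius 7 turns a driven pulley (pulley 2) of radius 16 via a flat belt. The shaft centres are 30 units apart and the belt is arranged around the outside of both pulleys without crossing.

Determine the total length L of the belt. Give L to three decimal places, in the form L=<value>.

open belt: β = asin((r2−r1)/C) = asin(9/30) = 17.4576°
wrap1 = π − 2β = 145.0848°
wrap2 = π + 2β = 214.9152°
tangent length = C·cosβ = 28.6182
L = r1·wrap1 + r2·wrap2 + 2·C·cosβ = 7·2.5322 + 16·3.7510 + 2·28.6182 = 134.9775

L=134.977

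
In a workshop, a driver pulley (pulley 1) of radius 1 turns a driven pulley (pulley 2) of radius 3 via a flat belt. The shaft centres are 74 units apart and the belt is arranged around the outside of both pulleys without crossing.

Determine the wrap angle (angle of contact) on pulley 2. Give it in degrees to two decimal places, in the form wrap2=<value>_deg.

open belt: β = asin((r2−r1)/C) = asin(2/74) = 1.5487°
wrap1 = π − 2β = 176.9026°
wrap2 = π + 2β = 183.0974°

wrap2=183.10_deg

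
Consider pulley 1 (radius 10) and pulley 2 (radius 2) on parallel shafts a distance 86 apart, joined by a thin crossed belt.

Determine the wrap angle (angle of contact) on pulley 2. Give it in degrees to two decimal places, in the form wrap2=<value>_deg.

crossed belt: β = asin((r1+r2)/C) = asin(12/86) = 8.0209°
wrap1 = wrap2 = π + 2β = 196.0419°

wrap2=196.04_deg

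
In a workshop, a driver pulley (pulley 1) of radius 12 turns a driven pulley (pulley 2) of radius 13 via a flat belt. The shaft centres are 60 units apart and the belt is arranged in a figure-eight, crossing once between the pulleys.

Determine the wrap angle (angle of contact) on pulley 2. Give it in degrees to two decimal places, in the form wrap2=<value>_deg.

wrap2=229.25_deg

crossed belt: β = asin((r1+r2)/C) = asin(25/60) = 24.6243°
wrap1 = wrap2 = π + 2β = 229.2486°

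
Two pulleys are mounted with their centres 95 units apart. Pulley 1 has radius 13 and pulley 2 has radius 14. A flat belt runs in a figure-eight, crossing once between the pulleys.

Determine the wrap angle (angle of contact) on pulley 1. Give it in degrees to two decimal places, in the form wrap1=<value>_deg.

wrap1=213.02_deg

crossed belt: β = asin((r1+r2)/C) = asin(27/95) = 16.5117°
wrap1 = wrap2 = π + 2β = 213.0233°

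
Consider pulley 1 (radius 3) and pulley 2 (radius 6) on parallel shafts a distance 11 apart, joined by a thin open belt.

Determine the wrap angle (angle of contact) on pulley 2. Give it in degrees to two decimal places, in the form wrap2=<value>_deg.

wrap2=211.65_deg

open belt: β = asin((r2−r1)/C) = asin(3/11) = 15.8266°
wrap1 = π − 2β = 148.3468°
wrap2 = π + 2β = 211.6532°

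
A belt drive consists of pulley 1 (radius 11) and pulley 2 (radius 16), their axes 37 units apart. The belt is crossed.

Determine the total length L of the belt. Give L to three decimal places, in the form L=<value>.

crossed belt: β = asin((r1+r2)/C) = asin(27/37) = 46.8637°
wrap1 = wrap2 = π + 2β = 273.7275°
tangent length = C·cosβ = 25.2982
L = (r1+r2)·wrap + 2·C·cosβ = 27·4.7774 + 2·25.2982 = 179.5875

L=179.587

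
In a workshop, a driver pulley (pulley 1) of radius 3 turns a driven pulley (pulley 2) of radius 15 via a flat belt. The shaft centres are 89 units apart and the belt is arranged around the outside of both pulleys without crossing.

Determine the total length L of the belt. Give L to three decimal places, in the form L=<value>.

L=236.169

open belt: β = asin((r2−r1)/C) = asin(12/89) = 7.7489°
wrap1 = π − 2β = 164.5023°
wrap2 = π + 2β = 195.4977°
tangent length = C·cosβ = 88.1873
L = r1·wrap1 + r2·wrap2 + 2·C·cosβ = 3·2.8711 + 15·3.4121 + 2·88.1873 = 236.1691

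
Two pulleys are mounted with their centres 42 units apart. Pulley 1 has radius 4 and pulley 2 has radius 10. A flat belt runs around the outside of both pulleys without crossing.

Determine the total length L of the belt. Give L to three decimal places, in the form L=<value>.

open belt: β = asin((r2−r1)/C) = asin(6/42) = 8.2132°
wrap1 = π − 2β = 163.5736°
wrap2 = π + 2β = 196.4264°
tangent length = C·cosβ = 41.5692
L = r1·wrap1 + r2·wrap2 + 2·C·cosβ = 4·2.8549 + 10·3.4283 + 2·41.5692 = 128.8409

L=128.841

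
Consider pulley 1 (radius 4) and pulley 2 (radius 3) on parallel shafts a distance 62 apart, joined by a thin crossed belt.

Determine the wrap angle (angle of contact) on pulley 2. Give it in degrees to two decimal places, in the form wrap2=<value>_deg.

wrap2=192.97_deg

crossed belt: β = asin((r1+r2)/C) = asin(7/62) = 6.4827°
wrap1 = wrap2 = π + 2β = 192.9654°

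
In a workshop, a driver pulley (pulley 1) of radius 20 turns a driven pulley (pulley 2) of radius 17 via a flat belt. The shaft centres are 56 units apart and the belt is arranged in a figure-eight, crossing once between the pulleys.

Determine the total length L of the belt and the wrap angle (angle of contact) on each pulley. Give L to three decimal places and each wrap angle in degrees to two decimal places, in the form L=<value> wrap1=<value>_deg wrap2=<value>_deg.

crossed belt: β = asin((r1+r2)/C) = asin(37/56) = 41.3544°
wrap1 = wrap2 = π + 2β = 262.7087°
tangent length = C·cosβ = 42.0357
L = (r1+r2)·wrap + 2·C·cosβ = 37·4.5851 + 2·42.0357 = 253.7213

L=253.721 wrap1=262.71_deg wrap2=262.71_deg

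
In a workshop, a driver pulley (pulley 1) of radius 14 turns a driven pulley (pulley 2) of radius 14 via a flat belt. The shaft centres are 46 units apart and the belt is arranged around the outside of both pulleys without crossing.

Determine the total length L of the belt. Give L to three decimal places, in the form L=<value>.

open belt: β = asin((r2−r1)/C) = asin(0/46) = 0.0000°
wrap1 = π − 2β = 180.0000°
wrap2 = π + 2β = 180.0000°
tangent length = C·cosβ = 46.0000
L = r1·wrap1 + r2·wrap2 + 2·C·cosβ = 14·3.1416 + 14·3.1416 + 2·46.0000 = 179.9646

L=179.965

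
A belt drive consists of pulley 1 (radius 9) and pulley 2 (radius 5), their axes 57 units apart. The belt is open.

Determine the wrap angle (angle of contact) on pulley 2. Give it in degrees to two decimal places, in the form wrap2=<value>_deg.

open belt: β = asin((r2−r1)/C) = asin(-4/57) = -4.0241°
wrap1 = π − 2β = 188.0481°
wrap2 = π + 2β = 171.9519°

wrap2=171.95_deg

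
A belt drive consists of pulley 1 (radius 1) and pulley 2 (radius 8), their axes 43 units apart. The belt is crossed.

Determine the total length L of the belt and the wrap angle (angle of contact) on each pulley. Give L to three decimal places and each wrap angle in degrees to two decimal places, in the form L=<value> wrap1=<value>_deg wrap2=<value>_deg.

crossed belt: β = asin((r1+r2)/C) = asin(9/43) = 12.0815°
wrap1 = wrap2 = π + 2β = 204.1629°
tangent length = C·cosβ = 42.0476
L = (r1+r2)·wrap + 2·C·cosβ = 9·3.5633 + 2·42.0476 = 116.1650

L=116.165 wrap1=204.16_deg wrap2=204.16_deg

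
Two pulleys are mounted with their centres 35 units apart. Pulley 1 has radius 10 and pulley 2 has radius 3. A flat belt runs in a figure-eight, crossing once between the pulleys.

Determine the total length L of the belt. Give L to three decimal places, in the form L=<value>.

crossed belt: β = asin((r1+r2)/C) = asin(13/35) = 21.8037°
wrap1 = wrap2 = π + 2β = 223.6075°
tangent length = C·cosβ = 32.4962
L = (r1+r2)·wrap + 2·C·cosβ = 13·3.9027 + 2·32.4962 = 115.7272

L=115.727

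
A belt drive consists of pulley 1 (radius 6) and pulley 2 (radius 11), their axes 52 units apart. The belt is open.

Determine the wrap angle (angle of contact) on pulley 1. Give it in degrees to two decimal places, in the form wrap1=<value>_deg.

wrap1=168.96_deg

open belt: β = asin((r2−r1)/C) = asin(5/52) = 5.5177°
wrap1 = π − 2β = 168.9645°
wrap2 = π + 2β = 191.0355°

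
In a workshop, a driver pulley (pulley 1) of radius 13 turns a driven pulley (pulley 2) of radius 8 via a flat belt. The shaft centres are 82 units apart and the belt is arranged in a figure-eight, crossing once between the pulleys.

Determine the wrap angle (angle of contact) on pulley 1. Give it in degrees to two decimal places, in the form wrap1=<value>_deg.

wrap1=209.68_deg

crossed belt: β = asin((r1+r2)/C) = asin(21/82) = 14.8386°
wrap1 = wrap2 = π + 2β = 209.6773°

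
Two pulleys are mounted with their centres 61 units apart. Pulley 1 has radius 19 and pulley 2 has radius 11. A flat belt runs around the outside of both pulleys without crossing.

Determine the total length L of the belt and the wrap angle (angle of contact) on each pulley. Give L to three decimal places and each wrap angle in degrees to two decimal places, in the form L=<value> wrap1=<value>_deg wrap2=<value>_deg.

open belt: β = asin((r2−r1)/C) = asin(-8/61) = -7.5359°
wrap1 = π − 2β = 195.0718°
wrap2 = π + 2β = 164.9282°
tangent length = C·cosβ = 60.4731
L = r1·wrap1 + r2·wrap2 + 2·C·cosβ = 19·3.4046 + 11·2.8785 + 2·60.4731 = 217.2985

L=217.298 wrap1=195.07_deg wrap2=164.93_deg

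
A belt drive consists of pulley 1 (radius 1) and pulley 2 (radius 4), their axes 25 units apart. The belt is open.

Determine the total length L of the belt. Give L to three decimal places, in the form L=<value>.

open belt: β = asin((r2−r1)/C) = asin(3/25) = 6.8921°
wrap1 = π − 2β = 166.2158°
wrap2 = π + 2β = 193.7842°
tangent length = C·cosβ = 24.8193
L = r1·wrap1 + r2·wrap2 + 2·C·cosβ = 1·2.9010 + 4·3.3822 + 2·24.8193 = 66.0684

L=66.068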